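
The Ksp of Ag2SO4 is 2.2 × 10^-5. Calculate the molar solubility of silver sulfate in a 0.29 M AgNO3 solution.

Ag2SO4(s) ⇌ 2 Ag^+ + SO4^2-
Ksp = [Ag^+]^2[SO4^2-]
If s mol/L dissolves here, [Ag^+] = 0.29 + 2s ≈ 0.29, [SO4^2-] = s (common-ion effect: Ag^+ is already 0.29 M).
Ksp ≈ (0.29)^2 × s
s = 2.6 x 10^-4 M
Check: 2s = 5.2 × 10^-4 ≪ 0.29, so the approximation is valid.

s = 2.6 × 10^-4 M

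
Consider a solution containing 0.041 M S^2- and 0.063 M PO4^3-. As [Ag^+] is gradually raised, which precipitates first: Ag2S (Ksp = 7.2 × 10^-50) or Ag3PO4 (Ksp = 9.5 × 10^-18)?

Ag2S

Precipitation of each salt starts when its ion product equals its Ksp.
For Ag2S: 7.2 × 10^-50 = 0.041 × [Ag^+]^2  ⇒  [Ag^+] = 1.3 × 10^-24 M.
For Ag3PO4: 9.5 × 10^-18 = 0.063 × [Ag^+]^3  ⇒  [Ag^+] = 5.3 × 10^-6 M.
The salt with the lower threshold [Ag^+] precipitates first: Ag2S.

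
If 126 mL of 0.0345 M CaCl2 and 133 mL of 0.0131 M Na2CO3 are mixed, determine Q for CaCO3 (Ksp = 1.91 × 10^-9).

Q ≈ 1.13 × 10^-4

Total volume = 126 + 133 = 259 mL.
[Ca^2+] = 3.45 × 10^-2 × (126/259) = 1.678 × 10^-2 M
[CO3^2-] = 1.31 × 10^-2 × (133/259) = 6.727 × 10^-3 M
CaCO3(s) ⇌ Ca^2+(aq) + CO3^2-(aq), so Q = [Ca^2+][CO3^2-]
Q = (1.678 × 10^-2)(6.727 x 10^-3) = 1.13 × 10^-4
Q > Ksp, so CaCO3 will precipitate.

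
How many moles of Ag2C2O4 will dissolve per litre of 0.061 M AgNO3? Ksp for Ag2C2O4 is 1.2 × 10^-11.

3.2 × 10^-9 M

Ag2C2O4(s) ⇌ 2 Ag^+ + C2O4^2-
Ksp = [Ag^+]^2[C2O4^2-]
Let s be the molar solubility in this solution. [Ag^+] = 0.061 + 2s ≈ 0.061, [C2O4^2-] = s (since Ag^+ from AgNO3 dominates).
Ksp ≈ (0.061)^2 × s
s = 3.2 × 10^-9 M
Check: 2s = 6.4 × 10^-9 ≪ 0.061, so the approximation is valid.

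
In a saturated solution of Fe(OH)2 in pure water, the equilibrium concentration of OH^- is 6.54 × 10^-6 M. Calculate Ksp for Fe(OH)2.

Ksp ≈ 1.40e-16

Fe(OH)2(s) <=> Fe^2+(aq) + 2 OH^-(aq)
Stoichiometry gives [Fe^2+] = (1/2)[OH^-] = 3.270 × 10^-6 M.
Ksp = [Fe^2+][OH^-]^2
Ksp = 3.270 × 10^-6 × (6.54 x 10^-6)^2 = 1.40 × 10^-16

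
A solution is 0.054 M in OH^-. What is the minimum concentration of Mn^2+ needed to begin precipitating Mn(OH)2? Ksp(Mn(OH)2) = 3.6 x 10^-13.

[Mn^2+] = 1.2e-10 M

Mn(OH)2(s) <=> Mn^2+(aq) + 2 OH^-(aq)
Ksp = [Mn^2+][OH^-]^2
Precipitation begins when Q = Ksp. With [OH^-] = 0.054 M:
3.6 x 10^-13 = (0.054)^2 × [Mn^2+]
[Mn^2+] = (3.6 x 10^-13 / 2.92 × 10^-3) = 1.2 x 10^-10 M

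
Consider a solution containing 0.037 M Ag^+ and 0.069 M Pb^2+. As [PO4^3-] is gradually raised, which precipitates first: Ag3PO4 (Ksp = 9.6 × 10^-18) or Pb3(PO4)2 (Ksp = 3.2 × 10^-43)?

Pb3(PO4)2

Each salt begins to precipitate when Q = Ksp, i.e. when [PO4^3-] reaches its threshold.
For Ag3PO4: 9.6 × 10^-18 = (0.037)^3 × [PO4^3-]  ⇒  [PO4^3-] = 1.9 × 10^-13 M.
For Pb3(PO4)2: 3.2 × 10^-43 = (0.069)^3 × [PO4^3-]^2  ⇒  [PO4^3-] = 3.1 x 10^-20 M.
The salt with the lower threshold [PO4^3-] precipitates first: Pb3(PO4)2.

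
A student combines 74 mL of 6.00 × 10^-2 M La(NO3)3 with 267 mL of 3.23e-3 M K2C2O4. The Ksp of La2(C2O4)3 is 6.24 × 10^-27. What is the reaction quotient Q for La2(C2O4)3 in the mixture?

Total volume = 74 + 267 = 341 mL.
[La^3+] = 6.00 × 10^-2 × (74/341) = 1.302 x 10^-2 M
[C2O4^2-] = 3.23 x 10^-3 × (267/341) = 2.529 × 10^-3 M
La2(C2O4)3(s) ⇌ 2 La^3+(aq) + 3 C2O4^2-(aq), so Q = [La^3+]^2[C2O4^2-]^3
Q = (1.302 × 10^-2)^2(2.529 x 10^-3)^3 = 2.74 × 10^-12
Q > Ksp, so La2(C2O4)3 will precipitate.

Q = 2.74e-12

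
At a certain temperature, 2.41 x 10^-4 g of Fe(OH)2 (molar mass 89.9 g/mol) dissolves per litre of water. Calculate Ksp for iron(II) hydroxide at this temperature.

Molar solubility s = (2.41 × 10^-4 g/L) / (89.9 g/mol) = 2.681 × 10^-6 M.
Fe(OH)2(s) ⇌ Fe^2+ + 2 OH^-
For each mole of Fe(OH)2 that dissolves: [Fe^2+] = s, [OH^-] = 2s.
Ksp = [Fe^2+][OH^-]^2
Substituting: Ksp = s(2s)^2 = 4s^3
Ksp = 4 × (2.681 x 10^-6)^3 = 7.71 × 10^-17

Ksp ≈ 7.71 × 10^-17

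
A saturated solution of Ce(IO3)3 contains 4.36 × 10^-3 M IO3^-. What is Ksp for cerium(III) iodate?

Ce(IO3)3(s) ⇌ Ce^3+(aq) + 3 IO3^-(aq)
Stoichiometry gives [Ce^3+] = (1/3)[IO3^-] = 1.453 x 10^-3 M.
Ksp = [Ce^3+][IO3^-]^3
Ksp = 1.453 × 10^-3 × (4.36 × 10^-3)^3 = 1.20 × 10^-10

Ksp = 1.20 × 10^-10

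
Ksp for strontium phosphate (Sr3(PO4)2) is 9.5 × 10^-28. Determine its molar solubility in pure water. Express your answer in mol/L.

s ≈ 1.5 × 10^-6 M

Sr3(PO4)2(s) <=> 3 Sr^2+(aq) + 2 PO4^3-(aq)
Ksp = [Sr^2+]^3[PO4^3-]^2
With molar solubility s: [Sr^2+] = 3s, [PO4^3-] = 2s.
Ksp = (3s)^3(2s)^2 = 108s^5
Solving, s = (9.5 × 10^-28/108)^(1/5) = 1.5 × 10^-6 M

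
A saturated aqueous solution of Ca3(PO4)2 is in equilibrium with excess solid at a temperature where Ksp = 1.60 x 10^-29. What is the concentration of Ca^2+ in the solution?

Ca3(PO4)2(s) ⇌ 3 Ca^2+(aq) + 2 PO4^3-(aq)
Ksp = [Ca^2+]^3[PO4^3-]^2
If s mol/L of Ca3(PO4)2 dissolves, [Ca^2+] = 3s and [PO4^3-] = 2s.
So Ksp = (3s)^3 × (2s)^2 = 108s^5
s = (1.60 x 10^-29 / 108)^(1/5) = 6.826 × 10^-7 M
[Ca^2+] = 3s = 2.05 × 10^-6 M

[Ca^2+] = 2.05e-6 M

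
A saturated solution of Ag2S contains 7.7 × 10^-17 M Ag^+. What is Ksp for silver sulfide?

Ag2S(s) ⇌ 2 Ag^+ + S^2-
Stoichiometry gives [S^2-] = (1/2)[Ag^+] = 3.85 x 10^-17 M.
Ksp = [Ag^+]^2[S^2-]
Ksp = (7.7 x 10^-17)^2 × 3.85 × 10^-17 = 2.3 x 10^-49

2.3 x 10^-49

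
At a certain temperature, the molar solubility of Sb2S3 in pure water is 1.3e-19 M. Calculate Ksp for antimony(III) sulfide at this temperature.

Ksp ≈ 4.0e-93

Sb2S3(s) <=> 2 Sb^3+(aq) + 3 S^2-(aq)
Let s = molar solubility. Then [Sb^3+] = 2s and [S^2-] = 3s.
Ksp = [Sb^3+]^2[S^2-]^3
Ksp = (2s)^2(3s)^3 = 108s^5
With s = 1.3 × 10^-19: Ksp = 4.0 × 10^-93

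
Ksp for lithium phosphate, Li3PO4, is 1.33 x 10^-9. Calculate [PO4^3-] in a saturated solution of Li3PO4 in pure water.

Li3PO4(s) <=> 3 Li^+(aq) + PO4^3-(aq)
Ksp = [Li^+]^3[PO4^3-]
If s mol/L of Li3PO4 dissolves, [Li^+] = 3s and [PO4^3-] = s.
So Ksp = (3s)^3 × s = 27s^4
s^4 = 1.33 x 10^-9 / 27, so s = 2.649 x 10^-3 M
[PO4^3-] = s = 2.65 × 10^-3 M

[PO4^3-] ≈ 2.65e-3 M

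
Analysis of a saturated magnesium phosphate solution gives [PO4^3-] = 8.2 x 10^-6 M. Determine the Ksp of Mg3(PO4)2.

Mg3(PO4)2(s) <=> 3 Mg^2+(aq) + 2 PO4^3-(aq)
Stoichiometry gives [Mg^2+] = (3/2)[PO4^3-] = 1.23 × 10^-5 M.
Ksp = [Mg^2+]^3[PO4^3-]^2
Ksp = (1.23 × 10^-5)^3 × (8.2 x 10^-6)^2 = 1.3 × 10^-25

1.3 × 10^-25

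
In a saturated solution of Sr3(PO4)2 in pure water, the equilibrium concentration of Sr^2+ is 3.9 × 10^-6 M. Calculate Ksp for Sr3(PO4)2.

Sr3(PO4)2(s) <=> 3 Sr^2+ + 2 PO4^3-
Stoichiometry gives [PO4^3-] = (2/3)[Sr^2+] = 2.60 × 10^-6 M.
Ksp = [Sr^2+]^3[PO4^3-]^2
Ksp = (3.9 × 10^-6)^3 × (2.60 × 10^-6)^2 = 4.0 × 10^-28

Ksp = 4.0 x 10^-28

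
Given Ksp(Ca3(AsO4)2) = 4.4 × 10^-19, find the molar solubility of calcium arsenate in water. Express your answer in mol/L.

s = 8.4 x 10^-5 M

Ca3(AsO4)2(s) ⇌ 3 Ca^2+ + 2 AsO4^3-
Ksp = [Ca^2+]^3[AsO4^3-]^2
With molar solubility s: [Ca^2+] = 3s, [AsO4^3-] = 2s.
So Ksp = (3s)^3 × (2s)^2 = 108s^5
s = (4.4 × 10^-19 / 108)^(1/5) = 8.4 x 10^-5 M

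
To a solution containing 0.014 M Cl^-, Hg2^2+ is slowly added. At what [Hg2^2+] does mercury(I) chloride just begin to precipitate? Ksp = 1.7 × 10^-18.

Hg2Cl2(s) ⇌ Hg2^2+ + 2 Cl^-
Ksp = [Hg2^2+][Cl^-]^2
Precipitation begins when Q = Ksp. With [Cl^-] = 0.014 M:
1.7 × 10^-18 = (0.014)^2 × [Hg2^2+]
[Hg2^2+] = (1.7 × 10^-18 / 1.96 x 10^-4) = 8.7 × 10^-15 M

[Hg2^2+] = 8.7 × 10^-15 M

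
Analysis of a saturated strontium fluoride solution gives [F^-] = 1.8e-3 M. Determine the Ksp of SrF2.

SrF2(s) ⇌ Sr^2+ + 2 F^-
Stoichiometry gives [Sr^2+] = (1/2)[F^-] = 9.00 × 10^-4 M.
Ksp = [Sr^2+][F^-]^2
Ksp = 9.00 × 10^-4 × (1.8 × 10^-3)^2 = 2.9 × 10^-9

2.9e-9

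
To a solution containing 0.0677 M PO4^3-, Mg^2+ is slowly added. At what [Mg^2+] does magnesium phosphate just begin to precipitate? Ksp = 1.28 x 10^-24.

Mg3(PO4)2(s) ⇌ 3 Mg^2+ + 2 PO4^3-
Ksp = [Mg^2+]^3[PO4^3-]^2
Precipitation begins when Q = Ksp. With [PO4^3-] = 0.0677 M:
1.28 x 10^-24 = (0.0677)^2 × [Mg^2+]^3
[Mg^2+] = (1.28 x 10^-24 / 4.583 × 10^-3)^(1/3) = 6.54 × 10^-8 M

[Mg^2+] ≈ 6.54e-8 M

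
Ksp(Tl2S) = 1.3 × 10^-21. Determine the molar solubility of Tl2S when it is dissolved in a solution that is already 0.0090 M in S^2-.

1.9 x 10^-10 M

Tl2S(s) <=> 2 Tl^+ + S^2-
Ksp = [Tl^+]^2[S^2-]
Let s = moles of Tl2S that dissolve per litre. [Tl^+] = 2s, [S^2-] = 0.0090 + s ≈ 0.0090 (common-ion effect: S^2- is already 0.0090 M).
Ksp ≈ (2s)^2 × 0.0090
s = 1.9 × 10^-10 M
Check: s = 1.9 x 10^-10 ≪ 0.0090, so the approximation is valid.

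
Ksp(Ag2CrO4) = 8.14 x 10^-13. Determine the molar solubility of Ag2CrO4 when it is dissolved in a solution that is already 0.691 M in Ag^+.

s ≈ 1.70e-12 M

Ag2CrO4(s) ⇌ 2 Ag^+(aq) + CrO4^2-(aq)
Ksp = [Ag^+]^2[CrO4^2-]
Let s = moles of Ag2CrO4 that dissolve per litre. [Ag^+] = 0.691 + 2s ≈ 0.691, [CrO4^2-] = s (Ksp is small, so little additional dissolves).
Ksp ≈ (0.691)^2 × s
s = 1.70 × 10^-12 M
Check: 2s = 3.4 × 10^-12 ≪ 0.691, so the approximation is valid.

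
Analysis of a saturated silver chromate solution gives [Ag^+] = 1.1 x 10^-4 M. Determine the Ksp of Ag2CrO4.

Ksp ≈ 6.7 × 10^-13

Ag2CrO4(s) <=> 2 Ag^+(aq) + CrO4^2-(aq)
Stoichiometry gives [CrO4^2-] = (1/2)[Ag^+] = 5.50 × 10^-5 M.
Ksp = [Ag^+]^2[CrO4^2-]
Ksp = (1.1 x 10^-4)^2 × 5.50 × 10^-5 = 6.7 × 10^-13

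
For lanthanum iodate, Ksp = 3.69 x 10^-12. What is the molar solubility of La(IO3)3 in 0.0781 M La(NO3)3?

La(IO3)3(s) <=> La^3+(aq) + 3 IO3^-(aq)
Ksp = [La^3+][IO3^-]^3
Let s be the molar solubility in this solution. [La^3+] = 0.0781 + s ≈ 0.0781, [IO3^-] = 3s (Ksp is small, so little additional dissolves).
Ksp ≈ 0.0781 × (3s)^3
s = 1.21 x 10^-4 M
Check: s = 1.2 × 10^-4 ≪ 0.0781, so the approximation is valid.

s ≈ 1.21 x 10^-4 M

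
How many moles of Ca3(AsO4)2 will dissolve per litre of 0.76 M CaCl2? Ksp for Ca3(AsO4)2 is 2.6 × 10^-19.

Ca3(AsO4)2(s) <=> 3 Ca^2+ + 2 AsO4^3-
Ksp = [Ca^2+]^3[AsO4^3-]^2
If s mol/L dissolves here, [Ca^2+] = 0.76 + 3s ≈ 0.76, [AsO4^3-] = 2s (since Ca^2+ from CaCl2 dominates).
Ksp ≈ (0.76)^3 × (2s)^2
s = 3.8 x 10^-10 M
Check: 3s = 1.2 × 10^-9 ≪ 0.76, so the approximation is valid.

s = 3.8 × 10^-10 M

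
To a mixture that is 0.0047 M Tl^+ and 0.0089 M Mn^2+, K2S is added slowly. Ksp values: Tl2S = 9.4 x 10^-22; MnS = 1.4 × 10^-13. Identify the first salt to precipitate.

Tl2S

Precipitation of each salt starts when its ion product equals its Ksp.
For Tl2S: 9.4 x 10^-22 = (0.0047)^2 × [S^2-]  ⇒  [S^2-] = 4.3 × 10^-17 M.
For MnS: 1.4 × 10^-13 = 0.0089 × [S^2-]  ⇒  [S^2-] = 1.6 × 10^-11 M.
The salt with the lower threshold [S^2-] precipitates first: Tl2S.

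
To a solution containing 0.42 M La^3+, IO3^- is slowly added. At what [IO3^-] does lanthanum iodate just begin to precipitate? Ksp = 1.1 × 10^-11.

La(IO3)3(s) ⇌ La^3+(aq) + 3 IO3^-(aq)
Ksp = [La^3+][IO3^-]^3
Precipitation begins when Q = Ksp. With [La^3+] = 0.42 M:
1.1 × 10^-11 = (0.42) × [IO3^-]^3
[IO3^-] = (1.1 × 10^-11 / 4.2 x 10^-1)^(1/3) = 3.0 × 10^-4 M

[IO3^-] = 3.0 × 10^-4 M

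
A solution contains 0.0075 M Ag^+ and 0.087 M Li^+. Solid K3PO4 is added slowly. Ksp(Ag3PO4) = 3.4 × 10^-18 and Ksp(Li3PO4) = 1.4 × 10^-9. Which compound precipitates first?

Ag3PO4

Precipitation of each salt starts when its ion product equals its Ksp.
For Ag3PO4: 3.4 × 10^-18 = (0.0075)^3 × [PO4^3-]  ⇒  [PO4^3-] = 8.1 × 10^-12 M.
For Li3PO4: 1.4 × 10^-9 = (0.087)^3 × [PO4^3-]  ⇒  [PO4^3-] = 2.1 × 10^-6 M.
The salt with the lower threshold [PO4^3-] precipitates first: Ag3PO4.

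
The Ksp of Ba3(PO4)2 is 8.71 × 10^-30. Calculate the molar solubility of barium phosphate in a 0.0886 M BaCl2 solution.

s = 5.60 x 10^-14 M

Ba3(PO4)2(s) <=> 3 Ba^2+ + 2 PO4^3-
Ksp = [Ba^2+]^3[PO4^3-]^2
If s mol/L dissolves here, [Ba^2+] = 0.0886 + 3s ≈ 0.0886, [PO4^3-] = 2s (common-ion effect: Ba^2+ is already 0.0886 M).
Ksp ≈ (0.0886)^3 × (2s)^2
s = 5.60 x 10^-14 M
Check: 3s = 1.7 x 10^-13 ≪ 0.0886, so the approximation is valid.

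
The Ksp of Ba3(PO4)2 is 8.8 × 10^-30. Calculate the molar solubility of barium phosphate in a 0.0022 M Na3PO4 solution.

4.1 x 10^-9 M

Ba3(PO4)2(s) ⇌ 3 Ba^2+(aq) + 2 PO4^3-(aq)
Ksp = [Ba^2+]^3[PO4^3-]^2
Let s = moles of Ba3(PO4)2 that dissolve per litre. [Ba^2+] = 3s, [PO4^3-] = 0.0022 + 2s ≈ 0.0022 (common-ion effect: PO4^3- is already 0.0022 M).
Ksp ≈ (3s)^3 × (0.0022)^2
s = 4.1 × 10^-9 M
Check: 2s = 8.1 × 10^-9 ≪ 0.0022, so the approximation is valid.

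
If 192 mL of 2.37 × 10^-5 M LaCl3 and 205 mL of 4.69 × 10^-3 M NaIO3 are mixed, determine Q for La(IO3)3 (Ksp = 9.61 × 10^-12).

Total volume = 192 + 205 = 397 mL.
[La^3+] = 2.37 × 10^-5 × (192/397) = 1.146 × 10^-5 M
[IO3^-] = 4.69 × 10^-3 × (205/397) = 2.422 x 10^-3 M
La(IO3)3(s) ⇌ La^3+(aq) + 3 IO3^-(aq), so Q = [La^3+][IO3^-]^3
Q = (1.146 x 10^-5)(2.422 x 10^-3)^3 = 1.63 × 10^-13
Q < Ksp, so no precipitate of La(IO3)3 forms.

Q ≈ 1.63 × 10^-13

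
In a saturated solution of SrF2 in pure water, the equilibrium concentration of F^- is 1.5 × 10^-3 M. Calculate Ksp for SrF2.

Ksp = 1.7 × 10^-9

SrF2(s) ⇌ Sr^2+(aq) + 2 F^-(aq)
Stoichiometry gives [Sr^2+] = (1/2)[F^-] = 7.50 × 10^-4 M.
Ksp = [Sr^2+][F^-]^2
Ksp = 7.50 × 10^-4 × (1.5 × 10^-3)^2 = 1.7 × 10^-9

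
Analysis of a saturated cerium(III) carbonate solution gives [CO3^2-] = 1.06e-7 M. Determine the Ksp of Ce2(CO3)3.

5.95e-36

Ce2(CO3)3(s) ⇌ 2 Ce^3+(aq) + 3 CO3^2-(aq)
Stoichiometry gives [Ce^3+] = (2/3)[CO3^2-] = 7.067 × 10^-8 M.
Ksp = [Ce^3+]^2[CO3^2-]^3
Ksp = (7.067 × 10^-8)^2 × (1.06 x 10^-7)^3 = 5.95 × 10^-36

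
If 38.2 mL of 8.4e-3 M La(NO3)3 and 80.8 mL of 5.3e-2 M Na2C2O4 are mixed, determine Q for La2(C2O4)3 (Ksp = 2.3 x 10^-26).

Total volume = 38.2 + 80.8 = 119 mL.
[La^3+] = 8.4 x 10^-3 × (38.2/119) = 2.70 × 10^-3 M
[C2O4^2-] = 5.3 × 10^-2 × (80.8/119) = 3.60 × 10^-2 M
La2(C2O4)3(s) ⇌ 2 La^3+ + 3 C2O4^2-, so Q = [La^3+]^2[C2O4^2-]^3
Q = (2.70 x 10^-3)^2(3.60 x 10^-2)^3 = 3.4 × 10^-10
Q > Ksp, so La2(C2O4)3 will precipitate.

Q = 3.4 × 10^-10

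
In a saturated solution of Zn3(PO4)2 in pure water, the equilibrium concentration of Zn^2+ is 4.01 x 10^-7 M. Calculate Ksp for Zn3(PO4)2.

Zn3(PO4)2(s) ⇌ 3 Zn^2+ + 2 PO4^3-
Stoichiometry gives [PO4^3-] = (2/3)[Zn^2+] = 2.673 × 10^-7 M.
Ksp = [Zn^2+]^3[PO4^3-]^2
Ksp = (4.01 × 10^-7)^3 × (2.673 × 10^-7)^2 = 4.61 × 10^-33

Ksp = 4.61 × 10^-33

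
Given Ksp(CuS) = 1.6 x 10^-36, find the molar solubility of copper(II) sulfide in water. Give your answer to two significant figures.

s ≈ 1.3 × 10^-18 M

CuS(s) <=> Cu^2+ + S^2-
Ksp = [Cu^2+][S^2-]
With molar solubility s: [Cu^2+] = s, [S^2-] = s.
Ksp = s × s = s^2
s = √(1.6 x 10^-36) = 1.3 × 10^-18 M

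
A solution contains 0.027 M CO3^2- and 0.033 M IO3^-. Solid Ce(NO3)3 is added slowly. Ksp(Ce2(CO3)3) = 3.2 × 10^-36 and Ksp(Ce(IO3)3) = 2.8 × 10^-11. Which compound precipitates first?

Ce2(CO3)3

Precipitation of each salt starts when its ion product equals its Ksp.
For Ce2(CO3)3: 3.2 × 10^-36 = (0.027)^3 × [Ce^3+]^2  ⇒  [Ce^3+] = 4.0 × 10^-16 M.
For Ce(IO3)3: 2.8 × 10^-11 = (0.033)^3 × [Ce^3+]  ⇒  [Ce^3+] = 7.8 × 10^-7 M.
The salt with the lower threshold [Ce^3+] precipitates first: Ce2(CO3)3.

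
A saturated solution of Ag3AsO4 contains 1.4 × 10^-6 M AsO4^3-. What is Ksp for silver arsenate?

Ksp = 1.0e-22

Ag3AsO4(s) ⇌ 3 Ag^+(aq) + AsO4^3-(aq)
Stoichiometry gives [Ag^+] = (3/1)[AsO4^3-] = 4.20 × 10^-6 M.
Ksp = [Ag^+]^3[AsO4^3-]
Ksp = (4.20 × 10^-6)^3 × 1.4 × 10^-6 = 1.0 × 10^-22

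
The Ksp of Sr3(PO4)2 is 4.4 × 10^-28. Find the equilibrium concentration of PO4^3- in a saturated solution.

Sr3(PO4)2(s) <=> 3 Sr^2+(aq) + 2 PO4^3-(aq)
Ksp = [Sr^2+]^3[PO4^3-]^2
With molar solubility s: [Sr^2+] = 3s, [PO4^3-] = 2s.
Ksp = (3s)^3(2s)^2 = 108s^5
s^5 = 4.4 × 10^-28 / 108, so s = 1.32 × 10^-6 M
[PO4^3-] = 2s = 2.6 × 10^-6 M

2.6e-6 M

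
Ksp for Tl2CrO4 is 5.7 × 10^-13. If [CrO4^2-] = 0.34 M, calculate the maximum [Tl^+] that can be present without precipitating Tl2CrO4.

1.3 × 10^-6 M

Tl2CrO4(s) ⇌ 2 Tl^+(aq) + CrO4^2-(aq)
Ksp = [Tl^+]^2[CrO4^2-]
Precipitation begins when Q = Ksp. With [CrO4^2-] = 0.34 M:
5.7 × 10^-13 = (0.34) × [Tl^+]^2
[Tl^+] = (5.7 × 10^-13 / 3.4 × 10^-1)^(1/2) = 1.3 × 10^-6 M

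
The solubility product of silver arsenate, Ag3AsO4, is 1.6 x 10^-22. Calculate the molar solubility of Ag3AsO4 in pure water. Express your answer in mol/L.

Ag3AsO4(s) ⇌ 3 Ag^+ + AsO4^3-
Ksp = [Ag^+]^3[AsO4^3-]
With molar solubility s: [Ag^+] = 3s, [AsO4^3-] = s.
Substituting: Ksp = (3s)^3s = 27s^4
Solving, s = (1.6 x 10^-22/27)^(1/4) = 1.6 x 10^-6 M

1.6e-6 M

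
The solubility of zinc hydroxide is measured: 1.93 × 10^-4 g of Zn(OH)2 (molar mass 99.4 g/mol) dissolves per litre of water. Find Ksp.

Molar solubility s = (1.93 × 10^-4 g/L) / (99.4 g/mol) = 1.942 × 10^-6 M.
Zn(OH)2(s) ⇌ Zn^2+ + 2 OH^-
For each mole of Zn(OH)2 that dissolves: [Zn^2+] = s, [OH^-] = 2s.
Ksp = [Zn^2+][OH^-]^2
Substituting: Ksp = s(2s)^2 = 4s^3
Ksp = 4 × (1.942 x 10^-6)^3 = 2.93 × 10^-17

Ksp ≈ 2.93 x 10^-17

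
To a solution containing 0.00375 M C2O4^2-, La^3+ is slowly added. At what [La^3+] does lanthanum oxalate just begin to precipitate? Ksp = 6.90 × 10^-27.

[La^3+] = 3.62e-10 M

La2(C2O4)3(s) <=> 2 La^3+(aq) + 3 C2O4^2-(aq)
Ksp = [La^3+]^2[C2O4^2-]^3
Precipitation begins when Q = Ksp. With [C2O4^2-] = 0.00375 M:
6.90 × 10^-27 = (0.00375)^3 × [La^3+]^2
[La^3+] = (6.90 × 10^-27 / 5.273 × 10^-8)^(1/2) = 3.62 x 10^-10 M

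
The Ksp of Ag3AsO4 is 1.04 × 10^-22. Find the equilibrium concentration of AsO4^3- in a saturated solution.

[AsO4^3-] = 1.40 × 10^-6 M

Ag3AsO4(s) ⇌ 3 Ag^+(aq) + AsO4^3-(aq)
Ksp = [Ag^+]^3[AsO4^3-]
Let s = molar solubility. Then [Ag^+] = 3s and [AsO4^3-] = s.
Substituting: Ksp = (3s)^3s = 27s^4
s = (1.04 × 10^-22 / 27)^(1/4) = 1.401 × 10^-6 M
[AsO4^3-] = s = 1.40 × 10^-6 M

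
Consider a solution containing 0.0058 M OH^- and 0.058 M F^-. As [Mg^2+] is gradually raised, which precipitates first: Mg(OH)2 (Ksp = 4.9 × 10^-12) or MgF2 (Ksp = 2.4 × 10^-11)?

Each salt begins to precipitate when Q = Ksp, i.e. when [Mg^2+] reaches its threshold.
For Mg(OH)2: 4.9 × 10^-12 = (0.0058)^2 × [Mg^2+]  ⇒  [Mg^2+] = 1.5 × 10^-7 M.
For MgF2: 2.4 × 10^-11 = (0.058)^2 × [Mg^2+]  ⇒  [Mg^2+] = 7.1 × 10^-9 M.
The salt with the lower threshold [Mg^2+] precipitates first: MgF2.

MgF2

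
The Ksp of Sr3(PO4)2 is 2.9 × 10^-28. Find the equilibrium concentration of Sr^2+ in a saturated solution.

Sr3(PO4)2(s) ⇌ 3 Sr^2+(aq) + 2 PO4^3-(aq)
Ksp = [Sr^2+]^3[PO4^3-]^2
Let s = molar solubility. Then [Sr^2+] = 3s and [PO4^3-] = 2s.
Substituting: Ksp = (3s)^3(2s)^2 = 108s^5
Solving, s = (2.9 × 10^-28/108)^(1/5) = 1.22 × 10^-6 M
[Sr^2+] = 3s = 3.7 × 10^-6 M

[Sr^2+] ≈ 3.7 × 10^-6 M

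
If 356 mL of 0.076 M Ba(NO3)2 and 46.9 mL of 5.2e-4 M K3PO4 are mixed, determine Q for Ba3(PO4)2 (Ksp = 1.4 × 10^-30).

Total volume = 356 + 46.9 = 402.9 mL.
[Ba^2+] = 7.6 x 10^-2 × (356/402.9) = 6.72 × 10^-2 M
[PO4^3-] = 5.2 x 10^-4 × (46.9/402.9) = 6.05 × 10^-5 M
Ba3(PO4)2(s) <=> 3 Ba^2+(aq) + 2 PO4^3-(aq), so Q = [Ba^2+]^3[PO4^3-]^2
Q = (6.72 × 10^-2)^3(6.05 × 10^-5)^2 = 1.1 x 10^-12
Q > Ksp, so Ba3(PO4)2 will precipitate.

Q = 1.1 x 10^-12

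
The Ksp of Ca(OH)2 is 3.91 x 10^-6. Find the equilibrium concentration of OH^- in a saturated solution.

0.0198 M

Ca(OH)2(s) ⇌ Ca^2+(aq) + 2 OH^-(aq)
Ksp = [Ca^2+][OH^-]^2
If s mol/L of Ca(OH)2 dissolves, [Ca^2+] = s and [OH^-] = 2s.
Substituting: Ksp = s(2s)^2 = 4s^3
Solving, s = (3.91 x 10^-6/4)^(1/3) = 9.924 × 10^-3 M
[OH^-] = 2s = 1.98 x 10^-2 M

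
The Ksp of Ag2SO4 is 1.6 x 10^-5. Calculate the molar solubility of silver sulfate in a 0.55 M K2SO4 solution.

2.7 × 10^-3 M

Ag2SO4(s) ⇌ 2 Ag^+ + SO4^2-
Ksp = [Ag^+]^2[SO4^2-]
Let s = moles of Ag2SO4 that dissolve per litre. [Ag^+] = 2s, [SO4^2-] = 0.55 + s ≈ 0.55 (common-ion effect: SO4^2- is already 0.55 M).
Ksp ≈ (2s)^2 × 0.55
s = 2.7 x 10^-3 M
Check: s = 2.7 × 10^-3 ≪ 0.55, so the approximation is valid.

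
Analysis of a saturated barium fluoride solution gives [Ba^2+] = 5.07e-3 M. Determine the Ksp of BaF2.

BaF2(s) <=> Ba^2+ + 2 F^-
Stoichiometry gives [F^-] = (2/1)[Ba^2+] = 1.014 × 10^-2 M.
Ksp = [Ba^2+][F^-]^2
Ksp = 5.07 x 10^-3 × (1.014 × 10^-2)^2 = 5.21 × 10^-7

5.21 x 10^-7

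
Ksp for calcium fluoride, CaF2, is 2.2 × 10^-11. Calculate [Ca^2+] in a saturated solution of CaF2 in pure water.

CaF2(s) ⇌ Ca^2+ + 2 F^-
Ksp = [Ca^2+][F^-]^2
With molar solubility s: [Ca^2+] = s, [F^-] = 2s.
Substituting: Ksp = s(2s)^2 = 4s^3
s = (2.2 × 10^-11 / 4)^(1/3) = 1.77 × 10^-4 M
[Ca^2+] = s = 1.8 × 10^-4 M

[Ca^2+] ≈ 1.8e-4 M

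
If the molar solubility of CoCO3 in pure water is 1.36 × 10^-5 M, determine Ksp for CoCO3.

Ksp ≈ 1.85 × 10^-10

CoCO3(s) ⇌ Co^2+(aq) + CO3^2-(aq)
With molar solubility s: [Co^2+] = s, [CO3^2-] = s.
Ksp = [Co^2+][CO3^2-]
Ksp = s^2
With s = 1.36 × 10^-5: Ksp = 1.85 × 10^-10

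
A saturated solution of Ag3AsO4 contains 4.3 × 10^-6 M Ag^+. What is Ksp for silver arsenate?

Ag3AsO4(s) ⇌ 3 Ag^+ + AsO4^3-
Stoichiometry gives [AsO4^3-] = (1/3)[Ag^+] = 1.43 x 10^-6 M.
Ksp = [Ag^+]^3[AsO4^3-]
Ksp = (4.3 × 10^-6)^3 × 1.43 x 10^-6 = 1.1 × 10^-22

Ksp ≈ 1.1 × 10^-22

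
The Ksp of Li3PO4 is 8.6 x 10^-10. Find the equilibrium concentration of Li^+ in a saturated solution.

Li3PO4(s) ⇌ 3 Li^+(aq) + PO4^3-(aq)
Ksp = [Li^+]^3[PO4^3-]
If s mol/L of Li3PO4 dissolves, [Li^+] = 3s and [PO4^3-] = s.
Substituting: Ksp = (3s)^3s = 27s^4
s = (8.6 x 10^-10 / 27)^(1/4) = 2.38 × 10^-3 M
[Li^+] = 3s = 7.1 × 10^-3 M

[Li^+] = 7.1 × 10^-3 M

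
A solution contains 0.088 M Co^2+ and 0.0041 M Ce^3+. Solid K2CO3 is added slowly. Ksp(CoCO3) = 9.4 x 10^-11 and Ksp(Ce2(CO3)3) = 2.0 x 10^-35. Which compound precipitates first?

Ce2(CO3)3

Precipitation of each salt starts when its ion product equals its Ksp.
For CoCO3: 9.4 x 10^-11 = 0.088 × [CO3^2-]  ⇒  [CO3^2-] = 1.1 x 10^-9 M.
For Ce2(CO3)3: 2.0 x 10^-35 = (0.0041)^2 × [CO3^2-]^3  ⇒  [CO3^2-] = 1.1 × 10^-10 M.
The salt with the lower threshold [CO3^2-] precipitates first: Ce2(CO3)3.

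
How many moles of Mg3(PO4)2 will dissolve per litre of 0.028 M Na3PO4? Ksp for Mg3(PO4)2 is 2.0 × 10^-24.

s = 4.6 × 10^-8 M

Mg3(PO4)2(s) <=> 3 Mg^2+(aq) + 2 PO4^3-(aq)
Ksp = [Mg^2+]^3[PO4^3-]^2
Let s = moles of Mg3(PO4)2 that dissolve per litre. [Mg^2+] = 3s, [PO4^3-] = 0.028 + 2s ≈ 0.028 (since PO4^3- from Na3PO4 dominates).
Ksp ≈ (3s)^3 × (0.028)^2
s = 4.6 × 10^-8 M
Check: 2s = 9.1 x 10^-8 ≪ 0.028, so the approximation is valid.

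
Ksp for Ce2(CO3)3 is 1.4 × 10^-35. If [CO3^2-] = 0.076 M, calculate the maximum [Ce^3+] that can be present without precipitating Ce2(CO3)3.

Ce2(CO3)3(s) <=> 2 Ce^3+ + 3 CO3^2-
Ksp = [Ce^3+]^2[CO3^2-]^3
Precipitation begins when Q = Ksp. With [CO3^2-] = 0.076 M:
1.4 × 10^-35 = (0.076)^3 × [Ce^3+]^2
[Ce^3+] = (1.4 × 10^-35 / 4.39 x 10^-4)^(1/2) = 1.8 × 10^-16 M

[Ce^3+] ≈ 1.8 × 10^-16 M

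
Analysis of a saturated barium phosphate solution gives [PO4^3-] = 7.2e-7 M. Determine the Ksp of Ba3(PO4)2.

Ksp = 6.5 x 10^-31

Ba3(PO4)2(s) <=> 3 Ba^2+ + 2 PO4^3-
Stoichiometry gives [Ba^2+] = (3/2)[PO4^3-] = 1.08 x 10^-6 M.
Ksp = [Ba^2+]^3[PO4^3-]^2
Ksp = (1.08 × 10^-6)^3 × (7.2 x 10^-7)^2 = 6.5 x 10^-31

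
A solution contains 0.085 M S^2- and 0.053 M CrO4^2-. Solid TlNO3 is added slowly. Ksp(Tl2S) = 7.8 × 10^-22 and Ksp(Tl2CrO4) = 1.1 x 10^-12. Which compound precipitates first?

Tl2S

Precipitation of each salt starts when its ion product equals its Ksp.
For Tl2S: 7.8 × 10^-22 = 0.085 × [Tl^+]^2  ⇒  [Tl^+] = 9.6 x 10^-11 M.
For Tl2CrO4: 1.1 x 10^-12 = 0.053 × [Tl^+]^2  ⇒  [Tl^+] = 4.6 × 10^-6 M.
The salt with the lower threshold [Tl^+] precipitates first: Tl2S.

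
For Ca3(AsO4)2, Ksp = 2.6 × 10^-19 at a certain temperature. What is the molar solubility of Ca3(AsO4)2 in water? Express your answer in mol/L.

Ca3(AsO4)2(s) ⇌ 3 Ca^2+(aq) + 2 AsO4^3-(aq)
Ksp = [Ca^2+]^3[AsO4^3-]^2
With molar solubility s: [Ca^2+] = 3s, [AsO4^3-] = 2s.
Substituting: Ksp = (3s)^3(2s)^2 = 108s^5
s = (2.6 × 10^-19 / 108)^(1/5) = 7.5 x 10^-5 M

s ≈ 7.5 x 10^-5 M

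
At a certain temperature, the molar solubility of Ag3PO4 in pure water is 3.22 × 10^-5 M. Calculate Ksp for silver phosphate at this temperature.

Ksp = 2.90 x 10^-17

Ag3PO4(s) ⇌ 3 Ag^+(aq) + PO4^3-(aq)
If s mol/L of Ag3PO4 dissolves, [Ag^+] = 3s and [PO4^3-] = s.
Ksp = [Ag^+]^3[PO4^3-]
So Ksp = (3s)^3 × s = 27s^4
With s = 3.22 × 10^-5: Ksp = 2.90 × 10^-17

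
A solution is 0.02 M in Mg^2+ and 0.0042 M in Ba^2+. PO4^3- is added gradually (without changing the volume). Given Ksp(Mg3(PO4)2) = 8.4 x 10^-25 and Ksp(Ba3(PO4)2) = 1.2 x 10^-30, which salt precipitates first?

Ba3(PO4)2

Each salt begins to precipitate when Q = Ksp, i.e. when [PO4^3-] reaches its threshold.
For Mg3(PO4)2: 8.4 x 10^-25 = (0.02)^3 × [PO4^3-]^2  ⇒  [PO4^3-] = 3.2 x 10^-10 M.
For Ba3(PO4)2: 1.2 x 10^-30 = (0.0042)^3 × [PO4^3-]^2  ⇒  [PO4^3-] = 4.0 × 10^-12 M.
The salt with the lower threshold [PO4^3-] precipitates first: Ba3(PO4)2.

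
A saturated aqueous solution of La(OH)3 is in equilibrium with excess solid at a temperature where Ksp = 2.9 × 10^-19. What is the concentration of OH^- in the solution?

[OH^-] = 3.1 × 10^-5 M

La(OH)3(s) ⇌ La^3+ + 3 OH^-
Ksp = [La^3+][OH^-]^3
Let s = molar solubility. Then [La^3+] = s and [OH^-] = 3s.
Substituting: Ksp = s(3s)^3 = 27s^4
s = (2.9 × 10^-19 / 27)^(1/4) = 1.02 × 10^-5 M
[OH^-] = 3s = 3.1 × 10^-5 M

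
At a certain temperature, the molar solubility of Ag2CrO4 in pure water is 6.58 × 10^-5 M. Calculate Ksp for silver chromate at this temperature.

Ksp ≈ 1.14e-12

Ag2CrO4(s) ⇌ 2 Ag^+(aq) + CrO4^2-(aq)
If s mol/L of Ag2CrO4 dissolves, [Ag^+] = 2s and [CrO4^2-] = s.
Ksp = [Ag^+]^2[CrO4^2-]
So Ksp = (2s)^2 × s = 4s^3
Ksp = 4 × (6.58 × 10^-5)^3 = 1.14 × 10^-12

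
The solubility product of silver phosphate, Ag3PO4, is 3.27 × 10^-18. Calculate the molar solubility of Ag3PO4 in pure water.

s ≈ 1.87 × 10^-5 M

Ag3PO4(s) <=> 3 Ag^+(aq) + PO4^3-(aq)
Ksp = [Ag^+]^3[PO4^3-]
For each mole of Ag3PO4 that dissolves: [Ag^+] = 3s, [PO4^3-] = s.
Ksp = (3s)^3s = 27s^4
s = (3.27 × 10^-18 / 27)^(1/4) = 1.87 x 10^-5 M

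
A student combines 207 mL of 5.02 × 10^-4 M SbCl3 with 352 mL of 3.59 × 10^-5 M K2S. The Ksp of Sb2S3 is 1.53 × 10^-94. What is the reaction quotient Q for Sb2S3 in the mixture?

Total volume = 207 + 352 = 559 mL.
[Sb^3+] = 5.02 × 10^-4 × (207/559) = 1.859 x 10^-4 M
[S^2-] = 3.59 × 10^-5 × (352/559) = 2.261 × 10^-5 M
Sb2S3(s) ⇌ 2 Sb^3+(aq) + 3 S^2-(aq), so Q = [Sb^3+]^2[S^2-]^3
Q = (1.859 × 10^-4)^2(2.261 × 10^-5)^3 = 3.99 × 10^-22
Q > Ksp, so Sb2S3 will precipitate.

Q = 3.99 × 10^-22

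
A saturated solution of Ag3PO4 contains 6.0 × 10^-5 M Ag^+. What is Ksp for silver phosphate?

Ksp ≈ 4.3 × 10^-18

Ag3PO4(s) ⇌ 3 Ag^+(aq) + PO4^3-(aq)
Stoichiometry gives [PO4^3-] = (1/3)[Ag^+] = 2.00 × 10^-5 M.
Ksp = [Ag^+]^3[PO4^3-]
Ksp = (6.0 × 10^-5)^3 × 2.00 × 10^-5 = 4.3 × 10^-18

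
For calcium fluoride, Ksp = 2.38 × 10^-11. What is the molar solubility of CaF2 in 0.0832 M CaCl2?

s = 8.46e-6 M

CaF2(s) ⇌ Ca^2+ + 2 F^-
Ksp = [Ca^2+][F^-]^2
Let s be the molar solubility in this solution. [Ca^2+] = 0.0832 + s ≈ 0.0832, [F^-] = 2s (common-ion effect: Ca^2+ is already 0.0832 M).
Ksp ≈ 0.0832 × (2s)^2
s = 8.46 × 10^-6 M
Check: s = 8.5 × 10^-6 ≪ 0.0832, so the approximation is valid.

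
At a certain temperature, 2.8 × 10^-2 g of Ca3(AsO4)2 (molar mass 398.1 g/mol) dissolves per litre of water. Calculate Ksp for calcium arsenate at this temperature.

Molar solubility s = (2.8 x 10^-2 g/L) / (398.1 g/mol) = 7.03 x 10^-5 M.
Ca3(AsO4)2(s) ⇌ 3 Ca^2+ + 2 AsO4^3-
For each mole of Ca3(AsO4)2 that dissolves: [Ca^2+] = 3s, [AsO4^3-] = 2s.
Ksp = [Ca^2+]^3[AsO4^3-]^2
Substituting: Ksp = (3s)^3(2s)^2 = 108s^5
Ksp = 108 × (7.03 × 10^-5)^5 = 1.9 x 10^-19

Ksp ≈ 1.9 × 10^-19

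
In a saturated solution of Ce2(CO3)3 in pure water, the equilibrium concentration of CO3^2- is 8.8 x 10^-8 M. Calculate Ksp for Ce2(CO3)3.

Ce2(CO3)3(s) <=> 2 Ce^3+(aq) + 3 CO3^2-(aq)
Stoichiometry gives [Ce^3+] = (2/3)[CO3^2-] = 5.87 × 10^-8 M.
Ksp = [Ce^3+]^2[CO3^2-]^3
Ksp = (5.87 × 10^-8)^2 × (8.8 x 10^-8)^3 = 2.3 × 10^-36

2.3e-36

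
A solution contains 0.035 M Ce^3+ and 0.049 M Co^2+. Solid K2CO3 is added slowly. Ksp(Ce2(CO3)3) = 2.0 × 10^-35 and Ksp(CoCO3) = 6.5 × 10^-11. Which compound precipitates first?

Ce2(CO3)3

Precipitation of each salt starts when its ion product equals its Ksp.
For Ce2(CO3)3: 2.0 × 10^-35 = (0.035)^2 × [CO3^2-]^3  ⇒  [CO3^2-] = 2.5 x 10^-11 M.
For CoCO3: 6.5 × 10^-11 = 0.049 × [CO3^2-]  ⇒  [CO3^2-] = 1.3 x 10^-9 M.
The salt with the lower threshold [CO3^2-] precipitates first: Ce2(CO3)3.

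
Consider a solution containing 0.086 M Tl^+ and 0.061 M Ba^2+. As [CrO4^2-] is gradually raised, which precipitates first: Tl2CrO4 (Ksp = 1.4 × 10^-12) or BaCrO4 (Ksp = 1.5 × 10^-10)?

Precipitation of each salt starts when its ion product equals its Ksp.
For Tl2CrO4: 1.4 × 10^-12 = (0.086)^2 × [CrO4^2-]  ⇒  [CrO4^2-] = 1.9 x 10^-10 M.
For BaCrO4: 1.5 × 10^-10 = 0.061 × [CrO4^2-]  ⇒  [CrO4^2-] = 2.5 x 10^-9 M.
The salt with the lower threshold [CrO4^2-] precipitates first: Tl2CrO4.

Tl2CrO4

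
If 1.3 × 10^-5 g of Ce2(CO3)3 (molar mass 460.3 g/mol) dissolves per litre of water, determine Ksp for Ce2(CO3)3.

Ksp = 1.9e-36

Molar solubility s = (1.3 x 10^-5 g/L) / (460.3 g/mol) = 2.82 × 10^-8 M.
Ce2(CO3)3(s) <=> 2 Ce^3+ + 3 CO3^2-
Let s = molar solubility. Then [Ce^3+] = 2s and [CO3^2-] = 3s.
Ksp = [Ce^3+]^2[CO3^2-]^3
So Ksp = (2s)^2 × (3s)^3 = 108s^5
Ksp = 108 × (2.82 × 10^-8)^5 = 1.9 × 10^-36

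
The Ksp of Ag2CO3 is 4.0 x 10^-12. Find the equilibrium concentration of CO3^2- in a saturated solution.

Ag2CO3(s) ⇌ 2 Ag^+ + CO3^2-
Ksp = [Ag^+]^2[CO3^2-]
For each mole of Ag2CO3 that dissolves: [Ag^+] = 2s, [CO3^2-] = s.
So Ksp = (2s)^2 × s = 4s^3
Solving, s = (4.0 x 10^-12/4)^(1/3) = 1.00 × 10^-4 M
[CO3^2-] = s = 1.0 × 10^-4 M

1.0e-4 M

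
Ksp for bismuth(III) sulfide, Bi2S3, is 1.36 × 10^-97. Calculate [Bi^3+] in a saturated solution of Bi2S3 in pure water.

Bi2S3(s) ⇌ 2 Bi^3+ + 3 S^2-
Ksp = [Bi^3+]^2[S^2-]^3
With molar solubility s: [Bi^3+] = 2s, [S^2-] = 3s.
So Ksp = (2s)^2 × (3s)^3 = 108s^5
s^5 = 1.36 × 10^-97 / 108, so s = 1.660 × 10^-20 M
[Bi^3+] = 2s = 3.32 × 10^-20 M

[Bi^3+] ≈ 3.32 × 10^-20 M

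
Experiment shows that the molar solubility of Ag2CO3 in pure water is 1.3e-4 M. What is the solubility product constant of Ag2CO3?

Ag2CO3(s) ⇌ 2 Ag^+(aq) + CO3^2-(aq)
With molar solubility s: [Ag^+] = 2s, [CO3^2-] = s.
Ksp = [Ag^+]^2[CO3^2-]
Substituting: Ksp = (2s)^2s = 4s^3
With s = 1.3 × 10^-4: Ksp = 8.8 x 10^-12

Ksp = 8.8 x 10^-12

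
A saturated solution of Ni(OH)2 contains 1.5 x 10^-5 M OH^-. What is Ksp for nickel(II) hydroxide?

Ni(OH)2(s) ⇌ Ni^2+ + 2 OH^-
Stoichiometry gives [Ni^2+] = (1/2)[OH^-] = 7.50 × 10^-6 M.
Ksp = [Ni^2+][OH^-]^2
Ksp = 7.50 × 10^-6 × (1.5 x 10^-5)^2 = 1.7 × 10^-15

Ksp = 1.7 × 10^-15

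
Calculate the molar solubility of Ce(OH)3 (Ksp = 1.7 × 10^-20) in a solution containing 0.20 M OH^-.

Ce(OH)3(s) ⇌ Ce^3+(aq) + 3 OH^-(aq)
Ksp = [Ce^3+][OH^-]^3
Let s = moles of Ce(OH)3 that dissolve per litre. [Ce^3+] = s, [OH^-] = 0.20 + 3s ≈ 0.20 (common-ion effect: OH^- is already 0.20 M).
Ksp ≈ s × (0.20)^3
s = 2.1 × 10^-18 M
Check: 3s = 6.4 × 10^-18 ≪ 0.20, so the approximation is valid.

s ≈ 2.1 × 10^-18 M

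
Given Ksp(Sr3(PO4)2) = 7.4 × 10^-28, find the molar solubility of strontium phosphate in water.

Sr3(PO4)2(s) ⇌ 3 Sr^2+(aq) + 2 PO4^3-(aq)
Ksp = [Sr^2+]^3[PO4^3-]^2
If s mol/L of Sr3(PO4)2 dissolves, [Sr^2+] = 3s and [PO4^3-] = 2s.
Substituting: Ksp = (3s)^3(2s)^2 = 108s^5
s^5 = 7.4 × 10^-28 / 108, so s = 1.5 x 10^-6 M

s ≈ 1.5 × 10^-6 M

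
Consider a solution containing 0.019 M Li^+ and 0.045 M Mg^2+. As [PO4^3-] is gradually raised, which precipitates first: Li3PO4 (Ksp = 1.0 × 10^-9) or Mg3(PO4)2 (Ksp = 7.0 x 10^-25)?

Mg3(PO4)2

Precipitation of each salt starts when its ion product equals its Ksp.
For Li3PO4: 1.0 × 10^-9 = (0.019)^3 × [PO4^3-]  ⇒  [PO4^3-] = 1.5 × 10^-4 M.
For Mg3(PO4)2: 7.0 x 10^-25 = (0.045)^3 × [PO4^3-]^2  ⇒  [PO4^3-] = 8.8 × 10^-11 M.
The salt with the lower threshold [PO4^3-] precipitates first: Mg3(PO4)2.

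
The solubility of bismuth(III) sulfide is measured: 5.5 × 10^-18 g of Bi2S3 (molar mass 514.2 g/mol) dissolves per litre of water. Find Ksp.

Molar solubility s = (5.5 × 10^-18 g/L) / (514.2 g/mol) = 1.07 × 10^-20 M.
Bi2S3(s) ⇌ 2 Bi^3+ + 3 S^2-
If s mol/L of Bi2S3 dissolves, [Bi^3+] = 2s and [S^2-] = 3s.
Ksp = [Bi^3+]^2[S^2-]^3
Substituting: Ksp = (2s)^2(3s)^3 = 108s^5
Ksp = 108 × (1.07 × 10^-20)^5 = 1.5 × 10^-98

Ksp ≈ 1.5 × 10^-98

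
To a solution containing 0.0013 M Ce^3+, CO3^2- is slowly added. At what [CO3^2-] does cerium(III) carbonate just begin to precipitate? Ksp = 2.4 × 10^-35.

2.4 x 10^-10 M

Ce2(CO3)3(s) ⇌ 2 Ce^3+ + 3 CO3^2-
Ksp = [Ce^3+]^2[CO3^2-]^3
Precipitation begins when Q = Ksp. With [Ce^3+] = 0.0013 M:
2.4 × 10^-35 = (0.0013)^2 × [CO3^2-]^3
[CO3^2-] = (2.4 × 10^-35 / 1.69 x 10^-6)^(1/3) = 2.4 × 10^-10 M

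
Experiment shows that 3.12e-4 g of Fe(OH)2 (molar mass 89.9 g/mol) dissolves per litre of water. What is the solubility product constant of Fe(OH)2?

1.67 x 10^-16

Molar solubility s = (3.12 × 10^-4 g/L) / (89.9 g/mol) = 3.471 x 10^-6 M.
Fe(OH)2(s) ⇌ Fe^2+(aq) + 2 OH^-(aq)
For each mole of Fe(OH)2 that dissolves: [Fe^2+] = s, [OH^-] = 2s.
Ksp = [Fe^2+][OH^-]^2
Ksp = s(2s)^2 = 4s^3
Ksp = 4 × (3.471 × 10^-6)^3 = 1.67 x 10^-16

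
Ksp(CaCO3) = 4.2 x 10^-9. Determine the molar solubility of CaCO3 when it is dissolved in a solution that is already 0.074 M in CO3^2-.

s ≈ 5.7 x 10^-8 M

CaCO3(s) ⇌ Ca^2+(aq) + CO3^2-(aq)
Ksp = [Ca^2+][CO3^2-]
If s mol/L dissolves here, [Ca^2+] = s, [CO3^2-] = 0.074 + s ≈ 0.074 (Ksp is small, so little additional dissolves).
Ksp ≈ s × 0.074
s = 5.7 × 10^-8 M
Check: s = 5.7 × 10^-8 ≪ 0.074, so the approximation is valid.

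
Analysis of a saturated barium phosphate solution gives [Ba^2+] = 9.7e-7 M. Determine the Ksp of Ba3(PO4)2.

Ba3(PO4)2(s) ⇌ 3 Ba^2+(aq) + 2 PO4^3-(aq)
Stoichiometry gives [PO4^3-] = (2/3)[Ba^2+] = 6.47 × 10^-7 M.
Ksp = [Ba^2+]^3[PO4^3-]^2
Ksp = (9.7 × 10^-7)^3 × (6.47 x 10^-7)^2 = 3.8 x 10^-31

Ksp = 3.8 x 10^-31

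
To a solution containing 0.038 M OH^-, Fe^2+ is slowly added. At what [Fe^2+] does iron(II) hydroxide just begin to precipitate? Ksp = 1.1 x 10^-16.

7.6e-14 M

Fe(OH)2(s) <=> Fe^2+(aq) + 2 OH^-(aq)
Ksp = [Fe^2+][OH^-]^2
Precipitation begins when Q = Ksp. With [OH^-] = 0.038 M:
1.1 x 10^-16 = (0.038)^2 × [Fe^2+]
[Fe^2+] = (1.1 x 10^-16 / 1.44 x 10^-3) = 7.6 x 10^-14 M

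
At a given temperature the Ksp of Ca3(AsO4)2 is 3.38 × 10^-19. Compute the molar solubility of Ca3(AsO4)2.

Ca3(AsO4)2(s) ⇌ 3 Ca^2+ + 2 AsO4^3-
Ksp = [Ca^2+]^3[AsO4^3-]^2
With molar solubility s: [Ca^2+] = 3s, [AsO4^3-] = 2s.
Substituting: Ksp = (3s)^3(2s)^2 = 108s^5
s^5 = 3.38 × 10^-19 / 108, so s = 7.93 x 10^-5 M

7.93 × 10^-5 M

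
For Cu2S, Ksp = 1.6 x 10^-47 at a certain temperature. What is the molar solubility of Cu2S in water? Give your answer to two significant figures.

Cu2S(s) ⇌ 2 Cu^+ + S^2-
Ksp = [Cu^+]^2[S^2-]
If s mol/L of Cu2S dissolves, [Cu^+] = 2s and [S^2-] = s.
So Ksp = (2s)^2 × s = 4s^3
s = (1.6 x 10^-47 / 4)^(1/3) = 1.6 x 10^-16 M

s = 1.6e-16 M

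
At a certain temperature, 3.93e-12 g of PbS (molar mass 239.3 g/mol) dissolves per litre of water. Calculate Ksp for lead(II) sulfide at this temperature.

Ksp = 2.70 × 10^-28

Molar solubility s = (3.93 x 10^-12 g/L) / (239.3 g/mol) = 1.642 × 10^-14 M.
PbS(s) ⇌ Pb^2+(aq) + S^2-(aq)
Let s = molar solubility. Then [Pb^2+] = s and [S^2-] = s.
Ksp = [Pb^2+][S^2-]
Ksp = s^2
Ksp = (1.642 x 10^-14)^2 = 2.70 × 10^-28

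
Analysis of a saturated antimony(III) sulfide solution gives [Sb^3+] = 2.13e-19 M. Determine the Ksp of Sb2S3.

Sb2S3(s) ⇌ 2 Sb^3+ + 3 S^2-
Stoichiometry gives [S^2-] = (3/2)[Sb^3+] = 3.195 x 10^-19 M.
Ksp = [Sb^3+]^2[S^2-]^3
Ksp = (2.13 × 10^-19)^2 × (3.195 x 10^-19)^3 = 1.48 x 10^-93

Ksp ≈ 1.48e-93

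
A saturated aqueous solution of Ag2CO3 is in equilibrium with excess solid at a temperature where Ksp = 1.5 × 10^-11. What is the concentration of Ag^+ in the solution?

Ag2CO3(s) ⇌ 2 Ag^+ + CO3^2-
Ksp = [Ag^+]^2[CO3^2-]
With molar solubility s: [Ag^+] = 2s, [CO3^2-] = s.
So Ksp = (2s)^2 × s = 4s^3
Solving, s = (1.5 × 10^-11/4)^(1/3) = 1.55 × 10^-4 M
[Ag^+] = 2s = 3.1 × 10^-4 M

[Ag^+] ≈ 3.1 × 10^-4 M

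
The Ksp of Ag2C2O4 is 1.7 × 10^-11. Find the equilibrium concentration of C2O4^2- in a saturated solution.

Ag2C2O4(s) ⇌ 2 Ag^+(aq) + C2O4^2-(aq)
Ksp = [Ag^+]^2[C2O4^2-]
If s mol/L of Ag2C2O4 dissolves, [Ag^+] = 2s and [C2O4^2-] = s.
Substituting: Ksp = (2s)^2s = 4s^3
s^3 = 1.7 × 10^-11 / 4, so s = 1.62 x 10^-4 M
[C2O4^2-] = s = 1.6 x 10^-4 M

[C2O4^2-] = 1.6e-4 M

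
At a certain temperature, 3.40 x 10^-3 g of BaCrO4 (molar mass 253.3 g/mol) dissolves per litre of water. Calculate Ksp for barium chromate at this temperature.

Molar solubility s = (3.40 x 10^-3 g/L) / (253.3 g/mol) = 1.342 x 10^-5 M.
BaCrO4(s) ⇌ Ba^2+(aq) + CrO4^2-(aq)
If s mol/L of BaCrO4 dissolves, [Ba^2+] = s and [CrO4^2-] = s.
Ksp = [Ba^2+][CrO4^2-]
Ksp = s × s = s^2
Ksp = (1.342 x 10^-5)^2 = 1.80 x 10^-10

Ksp = 1.80 x 10^-10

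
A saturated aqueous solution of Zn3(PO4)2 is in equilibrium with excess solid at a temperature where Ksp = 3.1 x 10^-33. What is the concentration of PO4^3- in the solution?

Zn3(PO4)2(s) ⇌ 3 Zn^2+ + 2 PO4^3-
Ksp = [Zn^2+]^3[PO4^3-]^2
With molar solubility s: [Zn^2+] = 3s, [PO4^3-] = 2s.
Substituting: Ksp = (3s)^3(2s)^2 = 108s^5
s^5 = 3.1 x 10^-33 / 108, so s = 1.23 x 10^-7 M
[PO4^3-] = 2s = 2.5 × 10^-7 M

[PO4^3-] = 2.5 × 10^-7 M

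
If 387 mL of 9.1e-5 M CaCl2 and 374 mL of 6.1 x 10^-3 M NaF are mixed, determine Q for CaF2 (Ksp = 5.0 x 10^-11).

Q = 4.2 × 10^-10

Total volume = 387 + 374 = 761 mL.
[Ca^2+] = 9.1 × 10^-5 × (387/761) = 4.63 × 10^-5 M
[F^-] = 6.1 × 10^-3 × (374/761) = 3.00 × 10^-3 M
CaF2(s) ⇌ Ca^2+(aq) + 2 F^-(aq), so Q = [Ca^2+][F^-]^2
Q = (4.63 × 10^-5)(3.00 × 10^-3)^2 = 4.2 x 10^-10
Q > Ksp, so CaF2 will precipitate.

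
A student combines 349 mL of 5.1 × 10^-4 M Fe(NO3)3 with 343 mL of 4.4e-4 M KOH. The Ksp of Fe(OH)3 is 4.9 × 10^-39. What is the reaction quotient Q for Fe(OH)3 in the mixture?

Total volume = 349 + 343 = 692 mL.
[Fe^3+] = 5.1 x 10^-4 × (349/692) = 2.57 × 10^-4 M
[OH^-] = 4.4 x 10^-4 × (343/692) = 2.18 × 10^-4 M
Fe(OH)3(s) ⇌ Fe^3+(aq) + 3 OH^-(aq), so Q = [Fe^3+][OH^-]^3
Q = (2.57 x 10^-4)(2.18 × 10^-4)^3 = 2.7 x 10^-15
Q > Ksp, so Fe(OH)3 will precipitate.

Q = 2.7 x 10^-15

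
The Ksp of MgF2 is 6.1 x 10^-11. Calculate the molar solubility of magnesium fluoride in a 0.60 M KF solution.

MgF2(s) ⇌ Mg^2+ + 2 F^-
Ksp = [Mg^2+][F^-]^2
If s mol/L dissolves here, [Mg^2+] = s, [F^-] = 0.60 + 2s ≈ 0.60 (since F^- from KF dominates).
Ksp ≈ s × (0.60)^2
s = 1.7 × 10^-10 M
Check: 2s = 3.4 x 10^-10 ≪ 0.60, so the approximation is valid.

s ≈ 1.7 × 10^-10 M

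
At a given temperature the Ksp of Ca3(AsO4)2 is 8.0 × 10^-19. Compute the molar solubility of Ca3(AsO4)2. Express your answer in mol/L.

s ≈ 9.4 × 10^-5 M

Ca3(AsO4)2(s) ⇌ 3 Ca^2+(aq) + 2 AsO4^3-(aq)
Ksp = [Ca^2+]^3[AsO4^3-]^2
Let s = molar solubility. Then [Ca^2+] = 3s and [AsO4^3-] = 2s.
So Ksp = (3s)^3 × (2s)^2 = 108s^5
s = (8.0 × 10^-19 / 108)^(1/5) = 9.4 x 10^-5 M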